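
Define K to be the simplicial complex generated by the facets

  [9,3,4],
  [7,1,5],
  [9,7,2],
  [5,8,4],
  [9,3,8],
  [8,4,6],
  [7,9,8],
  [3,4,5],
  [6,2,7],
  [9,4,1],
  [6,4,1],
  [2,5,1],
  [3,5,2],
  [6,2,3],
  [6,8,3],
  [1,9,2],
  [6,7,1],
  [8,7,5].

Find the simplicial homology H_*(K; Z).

Order the vertices as 1 < 2 < 3 < 4 < 5 < 6 < 7 < 8 < 9. Listing each simplex with vertices in this order, K has dimension 2 with simplices:

  0-simplices (9): [1], [2], [3], [4], [5], [6], [7], [8], [9]
  1-simplices (27): (27 of them)
  2-simplices (18): [1,2,5], [1,2,9], [1,4,6], [1,4,9], [1,5,7], [1,6,7], [2,3,5], [2,3,6], [2,6,7], [2,7,9], [3,4,5], [3,4,9], [3,6,8], [3,8,9], [4,5,8], [4,6,8], [5,7,8], [7,8,9]

so the chain groups are C_0 ≅ Z^9, C_1 ≅ Z^27, C_2 ≅ Z^18.

∂_1: C_1 → C_0 sends each edge [p,q] (with p < q) to q − p. For instance
  ∂[2,7] = [7] − [2].
This gives a 9×27 integer matrix of rank 8; reducing to Smith normal form yields diagonal entries (1,1,1,1,1,1,1,1).

Boundary ∂_2: C_2 → C_1 acts by ∂[p,q,r] = [q,r] − [p,r] + [p,q]. For instance
  ∂[5,7,8] = [7,8] − [5,8] + [5,7],
  ∂[3,6,8] = [6,8] − [3,8] + [3,6].
The resulting 27×18 matrix has rank 18, and its Smith normal form has invariant factors (1,1,1,1,1,1,1,1,1,1,1,1,1,1,1,1,1,2).

From H_k ≅ ker(∂_k) / im(∂_{k+1}) we obtain:

  H_0: rank C_0 − rank ∂_1 = 9 − 8 = 1, and the invariant factors of ∂_1 are all 1, so H_0 = Z.
  H_1: rank ker ∂_1 − rank ∂_2 = (27 − 8) − 18 = 1, and ∂_2 has invariant factor 2 > 1, so H_1 = Z ⊕ Z/2.
  H_2: rank ker ∂_2 − rank ∂_3 = (18 − 18) − 0 = 0, and there is no ∂_3, so H_2 = 0.

As a check, the Euler characteristic is 9 − 27 + 18 = 0, which agrees with 1 − 1 + 0 = 0.
(K is a triangulation of the Klein bottle.)

H_0 ≅ Z,  H_1 ≅ Z ⊕ Z/2,  H_2 = 0.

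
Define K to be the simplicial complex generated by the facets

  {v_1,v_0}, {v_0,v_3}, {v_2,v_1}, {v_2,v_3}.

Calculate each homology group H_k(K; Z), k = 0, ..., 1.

K has 4 vertices, 4 edges.
rank ∂_0 = 0, rank ∂_1 = 3 ⇒ b_0 = 4 − 0 − 3 = 1; all invariant factors of ∂_1 are 1 so no torsion. So H_0 = Z.
rank ∂_1 = 3, rank ∂_2 = 0 ⇒ b_1 = 4 − 3 − 0 = 1. So H_1 = Z.

H_0 = Z,  H_1 = Z.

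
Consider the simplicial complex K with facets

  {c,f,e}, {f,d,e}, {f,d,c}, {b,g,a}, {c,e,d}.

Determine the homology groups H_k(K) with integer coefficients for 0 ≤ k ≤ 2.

H_0 = Z^2,  H_1 = 0,  H_2 = Z.

Fix the vertex order a < b < c < d < e < f < g and write every simplex with vertices in increasing order. Then dim K = 2 and the simplices of K are:

  0-simplices (7): a, b, c, d, e, f, g
  1-simplices (9): ab, ag, bg, cd, ce, cf, de, df, ef
  2-simplices (5): abg, cde, cdf, cef, def

Hence C_0 ≅ Z^7, C_1 ≅ Z^9, C_2 ≅ Z^5.

Boundary ∂_1: C_1 → C_0 maps an edge to its endpoints' difference, ∂[p,q] = q − p.
The resulting 7×9 matrix has rank 5, and its Smith normal form has invariant factors (1,1,1,1,1).

The boundary map ∂_2: C_2 → C_1 acts by ∂[p,q,r] = [q,r] − [p,r] + [p,q]. For instance
  ∂cef = ef − cf + ce,
  ∂cde = de − ce + cd.
The resulting 9×5 matrix has rank 4, and its Smith normal form has invariant factors (1,1,1,1).

Now H_k = ker ∂_k / im ∂_{k+1}, so:

  H_0: rank C_0 − rank ∂_1 = 7 − 5 = 2, and the invariant factors of ∂_1 are all 1, so H_0 ≅ Z^2.
  H_1: rank ker ∂_1 − rank ∂_2 = (9 − 5) − 4 = 0, and the invariant factors of ∂_2 are all 1, so H_1 ≅ 0.
  H_2: rank ker ∂_2 − rank ∂_3 = (5 − 4) − 0 = 1, and there is no ∂_3, so H_2 ≅ Z.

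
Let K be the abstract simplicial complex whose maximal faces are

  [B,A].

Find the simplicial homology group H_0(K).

We work with the vertex ordering A < B. The simplices of K, each written with vertices in increasing order, are:

  0-simplices (2): A, B
  1-simplices (1): AB

Hence C_0 ≅ Z^2, C_1 ≅ Z^1.

Boundary ∂_1: C_1 → C_0 sends each edge [p,q] (with p < q) to q − p. For instance
  ∂AB = B − A.
The resulting 2×1 matrix has rank 1, and its Smith normal form has invariant factors (1).

Reading off H_k = ker ∂_k / im ∂_{k+1}:

  H_0: rank C_0 − rank ∂_1 = 2 − 1 = 1, and the invariant factors of ∂_1 are all 1, so H_0 ≅ Z.

(K is a triangulation of the 1-simplex.)

H_0 ≅ Z.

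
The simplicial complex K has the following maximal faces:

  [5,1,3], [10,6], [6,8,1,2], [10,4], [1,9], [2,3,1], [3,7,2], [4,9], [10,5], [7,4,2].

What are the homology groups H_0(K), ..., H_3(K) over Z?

K has 10 vertices, 19 edges, 8 triangles, 1 3-simplex.
rank ∂_0 = 0, rank ∂_1 = 9 ⇒ b_0 = 10 − 0 − 9 = 1; all invariant factors of ∂_1 are 1 so no torsion. So H_0 = Z.
rank ∂_1 = 9, rank ∂_2 = 7 ⇒ b_1 = 19 − 9 − 7 = 3; all invariant factors of ∂_2 are 1 so no torsion. So H_1 = Z^3.
rank ∂_2 = 7, rank ∂_3 = 1 ⇒ b_2 = 8 − 7 − 1 = 0; all invariant factors of ∂_3 are 1 so no torsion. So H_2 = 0.
rank ∂_3 = 1, rank ∂_4 = 0 ⇒ b_3 = 1 − 1 − 0 = 0. So H_3 = 0.

H_0 ≅ Z,  H_1 ≅ Z^3,  H_2 = 0,  H_3 = 0.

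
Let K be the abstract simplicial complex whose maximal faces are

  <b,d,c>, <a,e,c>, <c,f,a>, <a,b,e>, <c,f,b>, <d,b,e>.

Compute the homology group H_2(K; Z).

Fix the vertex order a < b < c < d < e < f and write every simplex with vertices in increasing order. Then dim K = 2 and the simplices of K are:

  0-simplices (6): a, b, c, d, e, f
  1-simplices (12): ab, ac, ae, af, bc, bd, be, bf, cd, ce, cf, de
  2-simplices (6): abe, ace, acf, bcd, bcf, bde

Hence C_0 ≅ Z^6, C_1 ≅ Z^12, C_2 ≅ Z^6.

Boundary ∂_1: C_1 → C_0 maps an edge to its endpoints' difference, ∂[p,q] = q − p. For instance
  ∂bf = f − b.
The 6×12 boundary matrix has rank 5 and Smith normal form diag(1,1,1,1,1).

The boundary map ∂_2: C_2 → C_1 maps a triangle to the signed sum of its edges. For instance
  ∂bcd = cd − bd + bc,
  ∂bde = de − be + bd.
This gives a 12×6 integer matrix of rank 6; reducing to Smith normal form yields diagonal entries (1,1,1,1,1,1).

From H_k ≅ ker(∂_k) / im(∂_{k+1}) we obtain:

  H_2: rank ker ∂_2 − rank ∂_3 = (6 − 6) − 0 = 0, and there is no ∂_3, so H_2 = 0.

(K is a triangulation of the cylinder S^1 x I.)

H_2 = 0.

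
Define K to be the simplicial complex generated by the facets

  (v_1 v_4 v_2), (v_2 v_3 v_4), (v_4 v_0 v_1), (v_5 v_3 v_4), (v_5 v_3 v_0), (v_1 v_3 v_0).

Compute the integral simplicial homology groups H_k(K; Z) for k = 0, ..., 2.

H_0 ≅ Z,  H_1 ≅ Z,  H_2 = 0.

K has 6 vertices, 12 edges, 6 triangles.
rank ∂_0 = 0, rank ∂_1 = 5 ⇒ b_0 = 6 − 0 − 5 = 1; all invariant factors of ∂_1 are 1 so no torsion. So H_0 = Z.
rank ∂_1 = 5, rank ∂_2 = 6 ⇒ b_1 = 12 − 5 − 6 = 1; all invariant factors of ∂_2 are 1 so no torsion. So H_1 = Z.
rank ∂_2 = 6, rank ∂_3 = 0 ⇒ b_2 = 6 − 6 − 0 = 0. So H_2 = 0.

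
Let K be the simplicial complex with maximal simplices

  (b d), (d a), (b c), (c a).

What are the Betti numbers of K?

Take the total order a < b < c < d on the vertex set. Then K (dimension 1) consists of the simplices:

  0-simplices (4): a, b, c, d
  1-simplices (4): ac, ad, bc, bd

Hence C_0 ≅ Z^4, C_1 ≅ Z^4.

Boundary ∂_1: C_1 → C_0 is given by ∂[p,q] = [q] − [p]. For instance
  ∂bd = d − b.
As a 4×4 matrix over Z this has rank 3, with invariant factors (1,1,1).

Now H_k = ker ∂_k / im ∂_{k+1}, so:

  H_0: rank C_0 − rank ∂_1 = 4 − 3 = 1, and the invariant factors of ∂_1 are all 1, so H_0 = Z.
  H_1: rank ker ∂_1 − rank ∂_2 = (4 − 3) − 0 = 1, and there is no ∂_2, so H_1 = Z.

Hence the Betti numbers are b_0 = 1, b_1 = 1.

b_0 = 1, b_1 = 1.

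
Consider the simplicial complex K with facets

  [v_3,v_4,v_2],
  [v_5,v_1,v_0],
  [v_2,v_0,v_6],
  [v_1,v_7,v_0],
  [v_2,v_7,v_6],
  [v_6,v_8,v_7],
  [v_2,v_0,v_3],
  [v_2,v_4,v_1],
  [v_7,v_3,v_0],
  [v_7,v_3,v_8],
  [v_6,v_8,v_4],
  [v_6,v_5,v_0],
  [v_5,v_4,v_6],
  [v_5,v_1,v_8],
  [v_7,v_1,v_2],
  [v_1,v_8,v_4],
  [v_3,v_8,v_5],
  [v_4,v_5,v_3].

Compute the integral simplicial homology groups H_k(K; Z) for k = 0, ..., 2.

H_0 ≅ Z,  H_1 ≅ Z ⊕ Z/2,  H_2 = 0.

Fix the vertex order v_0 < v_1 < v_2 < v_3 < v_4 < v_5 < v_6 < v_7 < v_8 and write every simplex with vertices in increasing order. Then dim K = 2 and the simplices of K are:

  0-simplices (9): [v_0], [v_1], [v_2], [v_3], [v_4], [v_5], [v_6], [v_7], [v_8]
  1-simplices (27): (27 of them)
  2-simplices (18): (18 of them)

Hence C_0 ≅ Z^9, C_1 ≅ Z^27, C_2 ≅ Z^18.

The boundary map ∂_1: C_1 → C_0 is given by ∂[p,q] = [q] − [p]. For instance
  ∂[v_0,v_3] = [v_3] − [v_0].
The 9×27 boundary matrix has rank 8 and Smith normal form diag(1,1,1,1,1,1,1,1).

∂_2: C_2 → C_1 acts by ∂[p,q,r] = [q,r] − [p,r] + [p,q]. For instance
  ∂[v_0,v_3,v_7] = [v_3,v_7] − [v_0,v_7] + [v_0,v_3],
  ∂[v_3,v_5,v_8] = [v_5,v_8] − [v_3,v_8] + [v_3,v_5].
The resulting 27×18 matrix has rank 18, and its Smith normal form has invariant factors (1,1,1,1,1,1,1,1,1,1,1,1,1,1,1,1,1,2).

Reading off H_k = ker ∂_k / im ∂_{k+1}:

  H_0: rank C_0 − rank ∂_1 = 9 − 8 = 1, and the invariant factors of ∂_1 are all 1, so H_0 ≅ Z.
  H_1: rank ker ∂_1 − rank ∂_2 = (27 − 8) − 18 = 1, and ∂_2 has invariant factor 2 > 1, so H_1 ≅ Z ⊕ Z/2.
  H_2: rank ker ∂_2 − rank ∂_3 = (18 − 18) − 0 = 0, and there is no ∂_3, so H_2 ≅ 0.

As a check, the Euler characteristic is 9 − 27 + 18 = 0, which agrees with 1 − 1 + 0 = 0.
(K is a triangulation of the Klein bottle.)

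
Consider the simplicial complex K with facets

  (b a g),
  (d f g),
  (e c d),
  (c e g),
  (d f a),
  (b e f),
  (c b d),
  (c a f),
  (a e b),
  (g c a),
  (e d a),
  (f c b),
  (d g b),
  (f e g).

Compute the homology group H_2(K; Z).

H_2 ≅ Z.

K has 7 vertices, 21 edges, 14 triangles.
rank ∂_2 = 13, rank ∂_3 = 0 ⇒ b_2 = 14 − 13 − 0 = 1. So H_2 ≅ Z.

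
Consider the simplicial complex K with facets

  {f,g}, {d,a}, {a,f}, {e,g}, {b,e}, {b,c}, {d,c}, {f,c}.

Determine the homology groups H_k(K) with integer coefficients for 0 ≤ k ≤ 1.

Order the vertices as a < b < c < d < e < f < g. Listing each simplex with vertices in this order, K has dimension 1 with simplices:

  0-simplices (7): a, b, c, d, e, f, g
  1-simplices (8): ad, af, bc, be, cd, cf, eg, fg

Hence C_0 ≅ Z^7, C_1 ≅ Z^8.

∂_1: C_1 → C_0 is given by ∂[p,q] = [q] − [p].
The 7×8 boundary matrix has rank 6 and Smith normal form diag(1,1,1,1,1,1).

Reading off H_k = ker ∂_k / im ∂_{k+1}:

  H_0: rank C_0 − rank ∂_1 = 7 − 6 = 1, and the invariant factors of ∂_1 are all 1, so H_0 ≅ Z.
  H_1: rank ker ∂_1 − rank ∂_2 = (8 − 6) − 0 = 2, and there is no ∂_2, so H_1 ≅ Z^2.

H_0 ≅ Z,  H_1 ≅ Z^2.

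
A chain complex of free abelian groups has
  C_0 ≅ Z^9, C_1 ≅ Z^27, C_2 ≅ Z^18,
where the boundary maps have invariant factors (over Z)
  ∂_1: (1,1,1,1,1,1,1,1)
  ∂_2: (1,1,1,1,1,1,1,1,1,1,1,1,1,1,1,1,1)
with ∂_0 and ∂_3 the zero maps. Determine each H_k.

H_0 ≅ Z,  H_1 ≅ Z^2,  H_2 ≅ Z.

H_0: b_0 = 9 − 0 − 8 = 1; torsion from ∂_1 factors > 1: none. So H_0 ≅ Z.
H_1: b_1 = 27 − 8 − 17 = 2; torsion from ∂_2 factors > 1: none. So H_1 ≅ Z^2.
H_2: b_2 = 18 − 17 − 0 = 1; torsion from ∂_3 factors > 1: none. So H_2 ≅ Z.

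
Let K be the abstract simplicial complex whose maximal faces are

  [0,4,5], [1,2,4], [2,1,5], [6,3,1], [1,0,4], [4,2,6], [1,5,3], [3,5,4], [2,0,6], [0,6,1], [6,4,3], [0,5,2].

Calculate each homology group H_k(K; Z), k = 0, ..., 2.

H_0 ≅ Z,  H_1 ≅ Z_2,  H_2 = 0.

Take the total order 0 < 1 < 2 < 3 < 4 < 5 < 6 on the vertex set. Then K (dimension 2) consists of the simplices:

  0-simplices (7): [0], [1], [2], [3], [4], [5], [6]
  1-simplices (18): [0,1], [0,2], [0,4], [0,5], [0,6], [1,2], [1,3], [1,4], [1,5], [1,6], [2,4], [2,5], [2,6], [3,4], [3,5], [3,6], [4,5], [4,6]
  2-simplices (12): [0,1,4], [0,1,6], [0,2,5], [0,2,6], [0,4,5], [1,2,4], [1,2,5], [1,3,5], [1,3,6], [2,4,6], [3,4,5], [3,4,6]

giving chain groups C_0 ≅ Z^7, C_1 ≅ Z^18, C_2 ≅ Z^12.

The boundary map ∂_1: C_1 → C_0 maps an edge to its endpoints' difference, ∂[p,q] = q − p. For instance
  ∂[3,6] = [6] − [3].
As a 7×18 matrix over Z this has rank 6, with invariant factors (1,1,1,1,1,1).

Boundary ∂_2: C_2 → C_1 acts by ∂[p,q,r] = [q,r] − [p,r] + [p,q]. For instance
  ∂[0,1,6] = [1,6] − [0,6] + [0,1],
  ∂[3,4,6] = [4,6] − [3,6] + [3,4].
The resulting 18×12 matrix has rank 12, and its Smith normal form has invariant factors (1,1,1,1,1,1,1,1,1,1,1,2).

From H_k ≅ ker(∂_k) / im(∂_{k+1}) we obtain:

  H_0: rank C_0 − rank ∂_1 = 7 − 6 = 1, and the invariant factors of ∂_1 are all 1, so H_0 ≅ Z.
  H_1: rank ker ∂_1 − rank ∂_2 = (18 − 6) − 12 = 0, and ∂_2 has invariant factor 2 > 1, so H_1 ≅ Z_2.
  H_2: rank ker ∂_2 − rank ∂_3 = (12 − 12) − 0 = 0, and there is no ∂_3, so H_2 ≅ 0.

As a check, the Euler characteristic is 7 − 18 + 12 = 1, which agrees with 1 − 0 + 0 = 1.
(K is a triangulation of the real projective plane RP^2.)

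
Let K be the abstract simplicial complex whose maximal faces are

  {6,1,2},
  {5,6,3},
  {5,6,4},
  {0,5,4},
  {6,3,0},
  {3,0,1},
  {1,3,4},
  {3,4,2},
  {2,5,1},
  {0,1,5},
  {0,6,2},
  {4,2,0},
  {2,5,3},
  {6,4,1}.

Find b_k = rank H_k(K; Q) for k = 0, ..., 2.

Order the vertices as 0 < 1 < 2 < 3 < 4 < 5 < 6. Listing each simplex with vertices in this order, K has dimension 2 with simplices:

  0-simplices (7): [0], [1], [2], [3], [4], [5], [6]
  1-simplices (21): [0,1], [0,2], [0,3], [0,4], [0,5], [0,6], [1,2], [1,3], [1,4], [1,5], [1,6], [2,3], [2,4], [2,5], [2,6], [3,4], [3,5], [3,6], [4,5], [4,6], [5,6]
  2-simplices (14): [0,1,3], [0,1,5], [0,2,4], [0,2,6], [0,3,6], [0,4,5], [1,2,5], [1,2,6], [1,3,4], [1,4,6], [2,3,4], [2,3,5], [3,5,6], [4,5,6]

Hence C_0 ≅ Z^7, C_1 ≅ Z^21, C_2 ≅ Z^14.

∂_1: C_1 → C_0 sends each edge [p,q] (with p < q) to q − p. For instance
  ∂[3,4] = [4] − [3].
This gives a 7×21 integer matrix of rank 6; reducing to Smith normal form yields diagonal entries (1,1,1,1,1,1).

∂_2: C_2 → C_1 acts by ∂[p,q,r] = [q,r] − [p,r] + [p,q]. For instance
  ∂[0,3,6] = [3,6] − [0,6] + [0,3],
  ∂[1,2,5] = [2,5] − [1,5] + [1,2].
As a 21×14 matrix over Z this has rank 13, with invariant factors (1,1,1,1,1,1,1,1,1,1,1,1,1).

Computing H_k = (kernel of ∂_k) / (image of ∂_{k+1}):

  H_0: rank C_0 − rank ∂_1 = 7 − 6 = 1, and the invariant factors of ∂_1 are all 1, so H_0 = Z.
  H_1: rank ker ∂_1 − rank ∂_2 = (21 − 6) − 13 = 2, and the invariant factors of ∂_2 are all 1, so H_1 = Z^2.
  H_2: rank ker ∂_2 − rank ∂_3 = (14 − 13) − 0 = 1, and there is no ∂_3, so H_2 = Z.

Hence the Betti numbers are b_0 = 1, b_1 = 2, b_2 = 1.

b_0 = 1, b_1 = 2, b_2 = 1.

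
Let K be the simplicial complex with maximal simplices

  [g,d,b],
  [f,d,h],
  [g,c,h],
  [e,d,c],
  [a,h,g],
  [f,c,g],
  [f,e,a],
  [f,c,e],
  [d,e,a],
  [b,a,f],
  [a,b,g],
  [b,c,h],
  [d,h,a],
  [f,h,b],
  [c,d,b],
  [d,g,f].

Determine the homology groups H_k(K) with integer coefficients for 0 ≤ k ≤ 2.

H_0 = Z,  H_1 = Z^2,  H_2 = Z.

Order the vertices as a < b < c < d < e < f < g < h. Listing each simplex with vertices in this order, K has dimension 2 with simplices:

  0-simplices (8): a, b, c, d, e, f, g, h
  1-simplices (24): ab, ad, ae, af, ag, ah, bc, bd, bf, bg, bh, cd, ce, cf, cg, ch, de, df, dg, dh, ef, fg, fh, gh
  2-simplices (16): abf, abg, ade, adh, aef, agh, bcd, bch, bdg, bfh, cde, cef, cfg, cgh, dfg, dfh

Hence C_0 ≅ Z^8, C_1 ≅ Z^24, C_2 ≅ Z^16.

∂_1: C_1 → C_0 maps an edge to its endpoints' difference, ∂[p,q] = q − p. For instance
  ∂cf = f − c.
This gives a 8×24 integer matrix of rank 7; reducing to Smith normal form yields diagonal entries (1,1,1,1,1,1,1).

∂_2: C_2 → C_1 acts by ∂[p,q,r] = [q,r] − [p,r] + [p,q]. For instance
  ∂aef = ef − af + ae,
  ∂bfh = fh − bh + bf.
The 24×16 boundary matrix has rank 15 and Smith normal form diag(1,1,1,1,1,1,1,1,1,1,1,1,1,1,1).

Computing H_k = (kernel of ∂_k) / (image of ∂_{k+1}):

  H_0: rank C_0 − rank ∂_1 = 8 − 7 = 1, and the invariant factors of ∂_1 are all 1, so H_0 ≅ Z.
  H_1: rank ker ∂_1 − rank ∂_2 = (24 − 7) − 15 = 2, and the invariant factors of ∂_2 are all 1, so H_1 ≅ Z^2.
  H_2: rank ker ∂_2 − rank ∂_3 = (16 − 15) − 0 = 1, and there is no ∂_3, so H_2 ≅ Z.

As a check, the Euler characteristic is 8 − 24 + 16 = 0, which agrees with 1 − 2 + 1 = 0.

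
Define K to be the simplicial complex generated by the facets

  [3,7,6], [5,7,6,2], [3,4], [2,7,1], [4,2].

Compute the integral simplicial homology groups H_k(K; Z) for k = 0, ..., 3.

Fix the vertex order 1 < 2 < 3 < 4 < 5 < 6 < 7 and write every simplex with vertices in increasing order. Then dim K = 3 and the simplices of K are:

  0-simplices (7): [1], [2], [3], [4], [5], [6], [7]
  1-simplices (12): [1,2], [1,7], [2,4], [2,5], [2,6], [2,7], [3,4], [3,6], [3,7], [5,6], [5,7], [6,7]
  2-simplices (6): [1,2,7], [2,5,6], [2,5,7], [2,6,7], [3,6,7], [5,6,7]
  3-simplices (1): [2,5,6,7]

Hence C_0 ≅ Z^7, C_1 ≅ Z^12, C_2 ≅ Z^6, C_3 ≅ Z^1.

∂_1: C_1 → C_0 is given by ∂[p,q] = [q] − [p].
This gives a 7×12 integer matrix of rank 6; reducing to Smith normal form yields diagonal entries (1,1,1,1,1,1).

Boundary ∂_2: C_2 → C_1 sends each 2-simplex [p,q,r] to [q,r] − [p,r] + [p,q]. For instance
  ∂[2,5,6] = [5,6] − [2,6] + [2,5],
  ∂[2,5,7] = [5,7] − [2,7] + [2,5].
The 12×6 boundary matrix has rank 5 and Smith normal form diag(1,1,1,1,1).

The boundary map ∂_3: C_3 → C_2 sends each 3-simplex σ to the alternating sum Σ_i (−1)^i (σ with its i-th vertex removed). For instance
  ∂[2,5,6,7] = [5,6,7] − [2,6,7] + [2,5,7] − [2,5,6].
The resulting 6×1 matrix has rank 1, and its Smith normal form has invariant factors (1).

From H_k ≅ ker(∂_k) / im(∂_{k+1}) we obtain:

  H_0: rank C_0 − rank ∂_1 = 7 − 6 = 1, and the invariant factors of ∂_1 are all 1, so H_0 ≅ Z.
  H_1: rank ker ∂_1 − rank ∂_2 = (12 − 6) − 5 = 1, and the invariant factors of ∂_2 are all 1, so H_1 ≅ Z.
  H_2: rank ker ∂_2 − rank ∂_3 = (6 − 5) − 1 = 0, and the invariant factors of ∂_3 are all 1, so H_2 ≅ 0.
  H_3: rank ker ∂_3 − rank ∂_4 = (1 − 1) − 0 = 0, and there is no ∂_4, so H_3 ≅ 0.

H_0 ≅ Z,  H_1 ≅ Z,  H_2 = 0,  H_3 = 0.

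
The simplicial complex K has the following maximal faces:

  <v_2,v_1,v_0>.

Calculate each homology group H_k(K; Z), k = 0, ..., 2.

Take the total order v_0 < v_1 < v_2 on the vertex set. Then K (dimension 2) consists of the simplices:

  0-simplices (3): [v_0], [v_1], [v_2]
  1-simplices (3): [v_0,v_1], [v_0,v_2], [v_1,v_2]
  2-simplices (1): [v_0,v_1,v_2]

Hence C_0 ≅ Z^3, C_1 ≅ Z^3, C_2 ≅ Z^1.

The boundary map ∂_1: C_1 → C_0 is given by ∂[p,q] = [q] − [p]. For instance
  ∂[v_0,v_2] = [v_2] − [v_0].
The 3×3 boundary matrix has rank 2 and Smith normal form diag(1,1).

∂_2: C_2 → C_1 acts by ∂[p,q,r] = [q,r] − [p,r] + [p,q]. For instance
  ∂[v_0,v_1,v_2] = [v_1,v_2] − [v_0,v_2] + [v_0,v_1].
The 3×1 boundary matrix has rank 1 and Smith normal form diag(1).

Now H_k = ker ∂_k / im ∂_{k+1}, so:

  H_0: rank C_0 − rank ∂_1 = 3 − 2 = 1, and the invariant factors of ∂_1 are all 1, so H_0 = Z.
  H_1: rank ker ∂_1 − rank ∂_2 = (3 − 2) − 1 = 0, and the invariant factors of ∂_2 are all 1, so H_1 = 0.
  H_2: rank ker ∂_2 − rank ∂_3 = (1 − 1) − 0 = 0, and there is no ∂_3, so H_2 = 0.

H_0 ≅ Z,  H_1 = 0,  H_2 = 0.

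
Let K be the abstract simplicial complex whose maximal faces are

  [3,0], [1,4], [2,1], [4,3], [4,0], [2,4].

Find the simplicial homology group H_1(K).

We work with the vertex ordering 0 < 1 < 2 < 3 < 4. The simplices of K, each written with vertices in increasing order, are:

  0-simplices (5): [0], [1], [2], [3], [4]
  1-simplices (6): [0,3], [0,4], [1,2], [1,4], [2,4], [3,4]

giving chain groups C_0 ≅ Z^5, C_1 ≅ Z^6.

Boundary ∂_1: C_1 → C_0 maps an edge to its endpoints' difference, ∂[p,q] = q − p. For instance
  ∂[0,4] = [4] − [0].
The 5×6 boundary matrix has rank 4 and Smith normal form diag(1,1,1,1).

Reading off H_k = ker ∂_k / im ∂_{k+1}:

  H_1: rank ker ∂_1 − rank ∂_2 = (6 − 4) − 0 = 2, and there is no ∂_2, so H_1 ≅ Z^2.

H_1 = Z^2.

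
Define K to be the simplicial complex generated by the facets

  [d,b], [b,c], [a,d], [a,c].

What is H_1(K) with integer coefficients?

Fix the vertex order a < b < c < d and write every simplex with vertices in increasing order. Then dim K = 1 and the simplices of K are:

  0-simplices (4): a, b, c, d
  1-simplices (4): ac, ad, bc, bd

giving chain groups C_0 ≅ Z^4, C_1 ≅ Z^4.

∂_1: C_1 → C_0 maps an edge to its endpoints' difference, ∂[p,q] = q − p.
This gives a 4×4 integer matrix of rank 3; reducing to Smith normal form yields diagonal entries (1,1,1).

Reading off H_k = ker ∂_k / im ∂_{k+1}:

  H_1: rank ker ∂_1 − rank ∂_2 = (4 − 3) − 0 = 1, and there is no ∂_2, so H_1 ≅ Z.

H_1 ≅ Z.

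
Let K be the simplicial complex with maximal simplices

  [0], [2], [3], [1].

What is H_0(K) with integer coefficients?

Order the vertices as 0 < 1 < 2 < 3. Listing each simplex with vertices in this order, K has dimension 0 with simplices:

  0-simplices (4): [0], [1], [2], [3]

so the chain groups are C_0 ≅ Z^4.

Now H_k = ker ∂_k / im ∂_{k+1}, so:

  H_0: rank C_0 − rank ∂_1 = 4 − 0 = 4, and there is no ∂_1, so H_0 ≅ Z^4.

H_0 = Z^4.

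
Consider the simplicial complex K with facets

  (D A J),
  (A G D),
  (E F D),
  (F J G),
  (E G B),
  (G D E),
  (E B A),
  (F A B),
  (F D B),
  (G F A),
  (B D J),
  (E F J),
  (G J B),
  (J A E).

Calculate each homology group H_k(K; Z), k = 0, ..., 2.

K has 7 vertices, 21 edges, 14 triangles.
rank ∂_0 = 0, rank ∂_1 = 6 ⇒ b_0 = 7 − 0 − 6 = 1; all invariant factors of ∂_1 are 1 so no torsion. So H_0 = Z.
rank ∂_1 = 6, rank ∂_2 = 13 ⇒ b_1 = 21 − 6 − 13 = 2; all invariant factors of ∂_2 are 1 so no torsion. So H_1 = Z^2.
rank ∂_2 = 13, rank ∂_3 = 0 ⇒ b_2 = 14 − 13 − 0 = 1. So H_2 = Z.

H_0 ≅ Z,  H_1 ≅ Z^2,  H_2 ≅ Z.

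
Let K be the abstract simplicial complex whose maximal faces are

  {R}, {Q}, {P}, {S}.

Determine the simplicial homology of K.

Order the vertices as P < Q < R < S. Listing each simplex with vertices in this order, K has dimension 0 with simplices:

  0-simplices (4): P, Q, R, S

giving chain groups C_0 ≅ Z^4.

Computing H_k = (kernel of ∂_k) / (image of ∂_{k+1}):

  H_0: rank C_0 − rank ∂_1 = 4 − 0 = 4, and there is no ∂_1, so H_0 = Z^4.

(K is a triangulation of a set of 4 points.)

H_0 ≅ Z^4.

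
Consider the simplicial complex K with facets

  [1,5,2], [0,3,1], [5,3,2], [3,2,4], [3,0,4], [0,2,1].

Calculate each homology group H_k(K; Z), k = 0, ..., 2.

K has 6 vertices, 12 edges, 6 triangles.
rank ∂_0 = 0, rank ∂_1 = 5 ⇒ b_0 = 6 − 0 − 5 = 1; all invariant factors of ∂_1 are 1 so no torsion. So H_0 ≅ Z.
rank ∂_1 = 5, rank ∂_2 = 6 ⇒ b_1 = 12 − 5 − 6 = 1; all invariant factors of ∂_2 are 1 so no torsion. So H_1 ≅ Z.
rank ∂_2 = 6, rank ∂_3 = 0 ⇒ b_2 = 6 − 6 − 0 = 0. So H_2 ≅ 0.

H_0 ≅ Z,  H_1 ≅ Z,  H_2 = 0.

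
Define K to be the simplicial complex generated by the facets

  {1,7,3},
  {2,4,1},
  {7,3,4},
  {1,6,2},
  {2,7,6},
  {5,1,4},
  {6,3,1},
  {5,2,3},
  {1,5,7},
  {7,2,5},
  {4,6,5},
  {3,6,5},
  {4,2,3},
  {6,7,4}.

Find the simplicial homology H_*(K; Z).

H_0 = Z,  H_1 = Z^2,  H_2 = Z.

Take the total order 1 < 2 < 3 < 4 < 5 < 6 < 7 on the vertex set. Then K (dimension 2) consists of the simplices:

  0-simplices (7): [1], [2], [3], [4], [5], [6], [7]
  1-simplices (21): [1,2], [1,3], [1,4], [1,5], [1,6], [1,7], [2,3], [2,4], [2,5], [2,6], [2,7], [3,4], [3,5], [3,6], [3,7], [4,5], [4,6], [4,7], [5,6], [5,7], [6,7]
  2-simplices (14): [1,2,4], [1,2,6], [1,3,6], [1,3,7], [1,4,5], [1,5,7], [2,3,4], [2,3,5], [2,5,7], [2,6,7], [3,4,7], [3,5,6], [4,5,6], [4,6,7]

giving chain groups C_0 ≅ Z^7, C_1 ≅ Z^21, C_2 ≅ Z^14.

The boundary map ∂_1: C_1 → C_0 sends each edge [p,q] (with p < q) to q − p.
The resulting 7×21 matrix has rank 6, and its Smith normal form has invariant factors (1,1,1,1,1,1).

The boundary map ∂_2: C_2 → C_1 acts by ∂[p,q,r] = [q,r] − [p,r] + [p,q]. For instance
  ∂[2,3,5] = [3,5] − [2,5] + [2,3],
  ∂[1,4,5] = [4,5] − [1,5] + [1,4].
The resulting 21×14 matrix has rank 13, and its Smith normal form has invariant factors (1,1,1,1,1,1,1,1,1,1,1,1,1).

From H_k ≅ ker(∂_k) / im(∂_{k+1}) we obtain:

  H_0: rank C_0 − rank ∂_1 = 7 − 6 = 1, and the invariant factors of ∂_1 are all 1, so H_0 ≅ Z.
  H_1: rank ker ∂_1 − rank ∂_2 = (21 − 6) − 13 = 2, and the invariant factors of ∂_2 are all 1, so H_1 ≅ Z^2.
  H_2: rank ker ∂_2 − rank ∂_3 = (14 − 13) − 0 = 1, and there is no ∂_3, so H_2 ≅ Z.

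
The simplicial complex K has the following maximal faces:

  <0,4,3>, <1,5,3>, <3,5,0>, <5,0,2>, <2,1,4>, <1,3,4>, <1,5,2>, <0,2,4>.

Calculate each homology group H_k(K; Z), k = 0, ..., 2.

Take the total order 0 < 1 < 2 < 3 < 4 < 5 on the vertex set. Then K (dimension 2) consists of the simplices:

  0-simplices (6): [0], [1], [2], [3], [4], [5]
  1-simplices (12): [0,2], [0,3], [0,4], [0,5], [1,2], [1,3], [1,4], [1,5], [2,4], [2,5], [3,4], [3,5]
  2-simplices (8): [0,2,4], [0,2,5], [0,3,4], [0,3,5], [1,2,4], [1,2,5], [1,3,4], [1,3,5]

so the chain groups are C_0 ≅ Z^6, C_1 ≅ Z^12, C_2 ≅ Z^8.

∂_1: C_1 → C_0 is given by ∂[p,q] = [q] − [p].
This gives a 6×12 integer matrix of rank 5; reducing to Smith normal form yields diagonal entries (1,1,1,1,1).

Boundary ∂_2: C_2 → C_1 maps a triangle to the signed sum of its edges. For instance
  ∂[1,2,5] = [2,5] − [1,5] + [1,2],
  ∂[1,3,4] = [3,4] − [1,4] + [1,3].
The 12×8 boundary matrix has rank 7 and Smith normal form diag(1,1,1,1,1,1,1).

From H_k ≅ ker(∂_k) / im(∂_{k+1}) we obtain:

  H_0: rank C_0 − rank ∂_1 = 6 − 5 = 1, and the invariant factors of ∂_1 are all 1, so H_0 ≅ Z.
  H_1: rank ker ∂_1 − rank ∂_2 = (12 − 5) − 7 = 0, and the invariant factors of ∂_2 are all 1, so H_1 ≅ 0.
  H_2: rank ker ∂_2 − rank ∂_3 = (8 − 7) − 0 = 1, and there is no ∂_3, so H_2 ≅ Z.

H_0 ≅ Z,  H_1 = 0,  H_2 ≅ Z.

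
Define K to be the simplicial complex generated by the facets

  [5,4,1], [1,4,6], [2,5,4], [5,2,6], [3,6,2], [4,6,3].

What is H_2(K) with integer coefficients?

We work with the vertex ordering 1 < 2 < 3 < 4 < 5 < 6. The simplices of K, each written with vertices in increasing order, are:

  0-simplices (6): [1], [2], [3], [4], [5], [6]
  1-simplices (12): [1,4], [1,5], [1,6], [2,3], [2,4], [2,5], [2,6], [3,4], [3,6], [4,5], [4,6], [5,6]
  2-simplices (6): [1,4,5], [1,4,6], [2,3,6], [2,4,5], [2,5,6], [3,4,6]

giving chain groups C_0 ≅ Z^6, C_1 ≅ Z^12, C_2 ≅ Z^6.

The boundary map ∂_1: C_1 → C_0 sends each edge [p,q] (with p < q) to q − p. For instance
  ∂[4,6] = [6] − [4].
As a 6×12 matrix over Z this has rank 5, with invariant factors (1,1,1,1,1).

Boundary ∂_2: C_2 → C_1 maps a triangle to the signed sum of its edges. For instance
  ∂[3,4,6] = [4,6] − [3,6] + [3,4],
  ∂[2,4,5] = [4,5] − [2,5] + [2,4].
The 12×6 boundary matrix has rank 6 and Smith normal form diag(1,1,1,1,1,1).

Computing H_k = (kernel of ∂_k) / (image of ∂_{k+1}):

  H_2: rank ker ∂_2 − rank ∂_3 = (6 − 6) − 0 = 0, and there is no ∂_3, so H_2 = 0.

(K is a triangulation of the cylinder S^1 x I.)

H_2 = 0.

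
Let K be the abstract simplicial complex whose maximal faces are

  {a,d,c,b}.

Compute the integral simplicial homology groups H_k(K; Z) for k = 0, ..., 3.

H_0 = Z,  H_1 = 0,  H_2 = 0,  H_3 = 0.

Fix the vertex order a < b < c < d and write every simplex with vertices in increasing order. Then dim K = 3 and the simplices of K are:

  0-simplices (4): a, b, c, d
  1-simplices (6): ab, ac, ad, bc, bd, cd
  2-simplices (4): abc, abd, acd, bcd
  3-simplices (1): abcd

giving chain groups C_0 ≅ Z^4, C_1 ≅ Z^6, C_2 ≅ Z^4, C_3 ≅ Z^1.

The boundary map ∂_1: C_1 → C_0 maps an edge to its endpoints' difference, ∂[p,q] = q − p.
This gives a 4×6 integer matrix of rank 3; reducing to Smith normal form yields diagonal entries (1,1,1).

The boundary map ∂_2: C_2 → C_1 maps a triangle to the signed sum of its edges. For instance
  ∂abd = bd − ad + ab,
  ∂bcd = cd − bd + bc.
The resulting 6×4 matrix has rank 3, and its Smith normal form has invariant factors (1,1,1).

Boundary ∂_3: C_3 → C_2 sends each 3-simplex σ to the alternating sum Σ_i (−1)^i (σ with its i-th vertex removed). For instance
  ∂abcd = bcd − acd + abd − abc.
The resulting 4×1 matrix has rank 1, and its Smith normal form has invariant factors (1).

Computing H_k = (kernel of ∂_k) / (image of ∂_{k+1}):

  H_0: rank C_0 − rank ∂_1 = 4 − 3 = 1, and the invariant factors of ∂_1 are all 1, so H_0 = Z.
  H_1: rank ker ∂_1 − rank ∂_2 = (6 − 3) − 3 = 0, and the invariant factors of ∂_2 are all 1, so H_1 = 0.
  H_2: rank ker ∂_2 − rank ∂_3 = (4 − 3) − 1 = 0, and the invariant factors of ∂_3 are all 1, so H_2 = 0.
  H_3: rank ker ∂_3 − rank ∂_4 = (1 − 1) − 0 = 0, and there is no ∂_4, so H_3 = 0.

(K is a triangulation of the 3-simplex.)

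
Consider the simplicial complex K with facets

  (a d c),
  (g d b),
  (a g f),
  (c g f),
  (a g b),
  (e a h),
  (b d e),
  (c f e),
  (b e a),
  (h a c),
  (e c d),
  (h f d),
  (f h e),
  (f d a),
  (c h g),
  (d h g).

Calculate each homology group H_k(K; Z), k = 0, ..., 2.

H_0 = Z,  H_1 = Z^2,  H_2 = Z.

Order the vertices as a < b < c < d < e < f < g < h. Listing each simplex with vertices in this order, K has dimension 2 with simplices:

  0-simplices (8): a, b, c, d, e, f, g, h
  1-simplices (24): ab, ac, ad, ae, af, ag, ah, bd, be, bg, cd, ce, cf, cg, ch, de, df, dg, dh, ef, eh, fg, fh, gh
  2-simplices (16): abe, abg, acd, ach, adf, aeh, afg, bde, bdg, cde, cef, cfg, cgh, dfh, dgh, efh

Hence C_0 ≅ Z^8, C_1 ≅ Z^24, C_2 ≅ Z^16.

Boundary ∂_1: C_1 → C_0 is given by ∂[p,q] = [q] − [p].
As a 8×24 matrix over Z this has rank 7, with invariant factors (1,1,1,1,1,1,1).

∂_2: C_2 → C_1 acts by ∂[p,q,r] = [q,r] − [p,r] + [p,q]. For instance
  ∂cgh = gh − ch + cg,
  ∂abe = be − ae + ab.
The 24×16 boundary matrix has rank 15 and Smith normal form diag(1,1,1,1,1,1,1,1,1,1,1,1,1,1,1).

Now H_k = ker ∂_k / im ∂_{k+1}, so:

  H_0: rank C_0 − rank ∂_1 = 8 − 7 = 1, and the invariant factors of ∂_1 are all 1, so H_0 ≅ Z.
  H_1: rank ker ∂_1 − rank ∂_2 = (24 − 7) − 15 = 2, and the invariant factors of ∂_2 are all 1, so H_1 ≅ Z^2.
  H_2: rank ker ∂_2 − rank ∂_3 = (16 − 15) − 0 = 1, and there is no ∂_3, so H_2 ≅ Z.

As a check, the Euler characteristic is 8 − 24 + 16 = 0, which agrees with 1 − 2 + 1 = 0.
(K is a triangulation of the torus T^2.)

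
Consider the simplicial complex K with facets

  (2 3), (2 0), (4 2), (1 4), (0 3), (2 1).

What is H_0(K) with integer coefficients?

Order the vertices as 0 < 1 < 2 < 3 < 4. Listing each simplex with vertices in this order, K has dimension 1 with simplices:

  0-simplices (5): [0], [1], [2], [3], [4]
  1-simplices (6): [0,2], [0,3], [1,2], [1,4], [2,3], [2,4]

so the chain groups are C_0 ≅ Z^5, C_1 ≅ Z^6.

Boundary ∂_1: C_1 → C_0 sends each edge [p,q] (with p < q) to q − p.
The 5×6 boundary matrix has rank 4 and Smith normal form diag(1,1,1,1).

Reading off H_k = ker ∂_k / im ∂_{k+1}:

  H_0: rank C_0 − rank ∂_1 = 5 − 4 = 1, and the invariant factors of ∂_1 are all 1, so H_0 ≅ Z.

H_0 = Z.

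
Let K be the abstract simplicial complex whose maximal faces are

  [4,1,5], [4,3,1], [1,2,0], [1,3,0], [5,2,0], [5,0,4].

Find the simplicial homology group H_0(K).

K has 6 vertices, 12 edges, 6 triangles.
rank ∂_0 = 0, rank ∂_1 = 5 ⇒ b_0 = 6 − 0 − 5 = 1; all invariant factors of ∂_1 are 1 so no torsion. So H_0 ≅ Z.

H_0 = Z.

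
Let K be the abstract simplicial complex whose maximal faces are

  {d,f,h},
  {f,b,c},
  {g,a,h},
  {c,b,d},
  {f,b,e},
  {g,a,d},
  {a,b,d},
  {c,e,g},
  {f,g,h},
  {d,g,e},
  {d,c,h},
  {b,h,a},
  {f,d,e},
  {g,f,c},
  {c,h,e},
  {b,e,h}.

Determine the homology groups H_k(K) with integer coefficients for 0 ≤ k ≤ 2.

H_0 ≅ Z,  H_1 ≅ Z^2,  H_2 ≅ Z.

We work with the vertex ordering a < b < c < d < e < f < g < h. The simplices of K, each written with vertices in increasing order, are:

  0-simplices (8): a, b, c, d, e, f, g, h
  1-simplices (24): ab, ad, ag, ah, bc, bd, be, bf, bh, cd, ce, cf, cg, ch, de, df, dg, dh, ef, eg, eh, fg, fh, gh
  2-simplices (16): abd, abh, adg, agh, bcd, bcf, bef, beh, cdh, ceg, ceh, cfg, def, deg, dfh, fgh

so the chain groups are C_0 ≅ Z^8, C_1 ≅ Z^24, C_2 ≅ Z^16.

Boundary ∂_1: C_1 → C_0 maps an edge to its endpoints' difference, ∂[p,q] = q − p.
As a 8×24 matrix over Z this has rank 7, with invariant factors (1,1,1,1,1,1,1).

∂_2: C_2 → C_1 sends each 2-simplex [p,q,r] to [q,r] − [p,r] + [p,q]. For instance
  ∂abd = bd − ad + ab,
  ∂beh = eh − bh + be.
As a 24×16 matrix over Z this has rank 15, with invariant factors (1,1,1,1,1,1,1,1,1,1,1,1,1,1,1).

From H_k ≅ ker(∂_k) / im(∂_{k+1}) we obtain:

  H_0: rank C_0 − rank ∂_1 = 8 − 7 = 1, and the invariant factors of ∂_1 are all 1, so H_0 = Z.
  H_1: rank ker ∂_1 − rank ∂_2 = (24 − 7) − 15 = 2, and the invariant factors of ∂_2 are all 1, so H_1 = Z^2.
  H_2: rank ker ∂_2 − rank ∂_3 = (16 − 15) − 0 = 1, and there is no ∂_3, so H_2 = Z.

(K is a triangulation of the torus T^2.)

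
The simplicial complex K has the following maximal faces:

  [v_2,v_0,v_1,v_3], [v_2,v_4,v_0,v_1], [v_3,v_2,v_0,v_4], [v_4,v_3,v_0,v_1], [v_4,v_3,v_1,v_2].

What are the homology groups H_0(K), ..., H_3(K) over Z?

We work with the vertex ordering v_0 < v_1 < v_2 < v_3 < v_4. The simplices of K, each written with vertices in increasing order, are:

  0-simplices (5): [v_0], [v_1], [v_2], [v_3], [v_4]
  1-simplices (10): [v_0,v_1], [v_0,v_2], [v_0,v_3], [v_0,v_4], [v_1,v_2], [v_1,v_3], [v_1,v_4], [v_2,v_3], [v_2,v_4], [v_3,v_4]
  2-simplices (10): [v_0,v_1,v_2], [v_0,v_1,v_3], [v_0,v_1,v_4], [v_0,v_2,v_3], [v_0,v_2,v_4], [v_0,v_3,v_4], [v_1,v_2,v_3], [v_1,v_2,v_4], [v_1,v_3,v_4], [v_2,v_3,v_4]
  3-simplices (5): [v_0,v_1,v_2,v_3], [v_0,v_1,v_2,v_4], [v_0,v_1,v_3,v_4], [v_0,v_2,v_3,v_4], [v_1,v_2,v_3,v_4]

so the chain groups are C_0 ≅ Z^5, C_1 ≅ Z^10, C_2 ≅ Z^10, C_3 ≅ Z^5.

∂_1: C_1 → C_0 maps an edge to its endpoints' difference, ∂[p,q] = q − p.
The resulting 5×10 matrix has rank 4, and its Smith normal form has invariant factors (1,1,1,1).

∂_2: C_2 → C_1 sends each 2-simplex [p,q,r] to [q,r] − [p,r] + [p,q]. For instance
  ∂[v_1,v_3,v_4] = [v_3,v_4] − [v_1,v_4] + [v_1,v_3],
  ∂[v_0,v_1,v_3] = [v_1,v_3] − [v_0,v_3] + [v_0,v_1].
The resulting 10×10 matrix has rank 6, and its Smith normal form has invariant factors (1,1,1,1,1,1).

The boundary map ∂_3: C_3 → C_2 sends each 3-simplex σ to the alternating sum Σ_i (−1)^i (σ with its i-th vertex removed). For instance
  ∂[v_1,v_2,v_3,v_4] = [v_2,v_3,v_4] − [v_1,v_3,v_4] + [v_1,v_2,v_4] − [v_1,v_2,v_3],
  ∂[v_0,v_1,v_2,v_3] = [v_1,v_2,v_3] − [v_0,v_2,v_3] + [v_0,v_1,v_3] − [v_0,v_1,v_2].
The resulting 10×5 matrix has rank 4, and its Smith normal form has invariant factors (1,1,1,1).

Computing H_k = (kernel of ∂_k) / (image of ∂_{k+1}):

  H_0: rank C_0 − rank ∂_1 = 5 − 4 = 1, and the invariant factors of ∂_1 are all 1, so H_0 ≅ Z.
  H_1: rank ker ∂_1 − rank ∂_2 = (10 − 4) − 6 = 0, and the invariant factors of ∂_2 are all 1, so H_1 ≅ 0.
  H_2: rank ker ∂_2 − rank ∂_3 = (10 − 6) − 4 = 0, and the invariant factors of ∂_3 are all 1, so H_2 ≅ 0.
  H_3: rank ker ∂_3 − rank ∂_4 = (5 − 4) − 0 = 1, and there is no ∂_4, so H_3 ≅ Z.

(K is a triangulation of the 3-sphere S^3.)

H_0 = Z,  H_1 = 0,  H_2 = 0,  H_3 = Z.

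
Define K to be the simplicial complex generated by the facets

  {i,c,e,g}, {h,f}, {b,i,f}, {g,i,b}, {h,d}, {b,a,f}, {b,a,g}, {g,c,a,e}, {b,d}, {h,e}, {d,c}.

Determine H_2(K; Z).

H_2 = 0.

Order the vertices as a < b < c < d < e < f < g < h < i. Listing each simplex with vertices in this order, K has dimension 3 with simplices:

  0-simplices (9): a, b, c, d, e, f, g, h, i
  1-simplices (20): ab, ac, ae, af, ag, bd, bf, bg, bi, cd, ce, cg, ci, dh, eg, eh, ei, fh, fi, gi
  2-simplices (11): abf, abg, ace, acg, aeg, bfi, bgi, ceg, cei, cgi, egi
  3-simplices (2): aceg, cegi

giving chain groups C_0 ≅ Z^9, C_1 ≅ Z^20, C_2 ≅ Z^11, C_3 ≅ Z^2.

Boundary ∂_1: C_1 → C_0 sends each edge [p,q] (with p < q) to q − p. For instance
  ∂ei = i − e.
This gives a 9×20 integer matrix of rank 8; reducing to Smith normal form yields diagonal entries (1,1,1,1,1,1,1,1).

∂_2: C_2 → C_1 acts by ∂[p,q,r] = [q,r] − [p,r] + [p,q]. For instance
  ∂abg = bg − ag + ab,
  ∂ceg = eg − cg + ce.
This gives a 20×11 integer matrix of rank 9; reducing to Smith normal form yields diagonal entries (1,1,1,1,1,1,1,1,1).

The boundary map ∂_3: C_3 → C_2 sends each 3-simplex σ to the alternating sum Σ_i (−1)^i (σ with its i-th vertex removed). For instance
  ∂aceg = ceg − aeg + acg − ace,
  ∂cegi = egi − cgi + cei − ceg.
The 11×2 boundary matrix has rank 2 and Smith normal form diag(1,1).

Now H_k = ker ∂_k / im ∂_{k+1}, so:

  H_2: rank ker ∂_2 − rank ∂_3 = (11 − 9) − 2 = 0, and the invariant factors of ∂_3 are all 1, so H_2 ≅ 0.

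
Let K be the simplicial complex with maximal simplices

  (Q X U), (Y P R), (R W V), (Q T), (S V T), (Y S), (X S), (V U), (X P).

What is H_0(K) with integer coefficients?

H_0 = Z.

Take the total order P < Q < R < S < T < U < V < W < X < Y on the vertex set. Then K (dimension 2) consists of the simplices:

  0-simplices (10): P, Q, R, S, T, U, V, W, X, Y
  1-simplices (17): PR, PX, PY, QT, QU, QX, RV, RW, RY, ST, SV, SX, SY, TV, UV, UX, VW
  2-simplices (4): PRY, QUX, RVW, STV

so the chain groups are C_0 ≅ Z^10, C_1 ≅ Z^17, C_2 ≅ Z^4.

∂_1: C_1 → C_0 is given by ∂[p,q] = [q] − [p].
This gives a 10×17 integer matrix of rank 9; reducing to Smith normal form yields diagonal entries (1,1,1,1,1,1,1,1,1).

Boundary ∂_2: C_2 → C_1 sends each 2-simplex [p,q,r] to [q,r] − [p,r] + [p,q]. For instance
  ∂RVW = VW − RW + RV,
  ∂QUX = UX − QX + QU.
The resulting 17×4 matrix has rank 4, and its Smith normal form has invariant factors (1,1,1,1).

From H_k ≅ ker(∂_k) / im(∂_{k+1}) we obtain:

  H_0: rank C_0 − rank ∂_1 = 10 − 9 = 1, and the invariant factors of ∂_1 are all 1, so H_0 = Z.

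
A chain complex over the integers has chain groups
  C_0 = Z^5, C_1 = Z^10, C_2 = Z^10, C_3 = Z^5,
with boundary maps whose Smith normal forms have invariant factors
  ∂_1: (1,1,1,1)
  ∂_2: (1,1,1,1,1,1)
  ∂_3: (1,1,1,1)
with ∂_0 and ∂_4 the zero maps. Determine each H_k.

H_0: b_0 = 5 − 0 − 4 = 1; torsion from ∂_1 factors > 1: none. So H_0 ≅ Z.
H_1: b_1 = 10 − 4 − 6 = 0; torsion from ∂_2 factors > 1: none. So H_1 ≅ 0.
H_2: b_2 = 10 − 6 − 4 = 0; torsion from ∂_3 factors > 1: none. So H_2 ≅ 0.
H_3: b_3 = 5 − 4 − 0 = 1; torsion from ∂_4 factors > 1: none. So H_3 ≅ Z.

H_0 ≅ Z,  H_1 = 0,  H_2 = 0,  H_3 ≅ Z.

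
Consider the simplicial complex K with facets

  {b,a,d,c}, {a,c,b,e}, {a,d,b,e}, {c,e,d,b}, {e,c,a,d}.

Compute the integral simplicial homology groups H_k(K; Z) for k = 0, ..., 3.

H_0 ≅ Z,  H_1 = 0,  H_2 = 0,  H_3 ≅ Z.

K has 5 vertices, 10 edges, 10 triangles, 5 3-simplices.
rank ∂_0 = 0, rank ∂_1 = 4 ⇒ b_0 = 5 − 0 − 4 = 1; all invariant factors of ∂_1 are 1 so no torsion. So H_0 ≅ Z.
rank ∂_1 = 4, rank ∂_2 = 6 ⇒ b_1 = 10 − 4 − 6 = 0; all invariant factors of ∂_2 are 1 so no torsion. So H_1 ≅ 0.
rank ∂_2 = 6, rank ∂_3 = 4 ⇒ b_2 = 10 − 6 − 4 = 0; all invariant factors of ∂_3 are 1 so no torsion. So H_2 ≅ 0.
rank ∂_3 = 4, rank ∂_4 = 0 ⇒ b_3 = 5 − 4 − 0 = 1. So H_3 ≅ Z.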